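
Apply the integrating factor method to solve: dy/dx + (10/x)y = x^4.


P(x) = 10/x ⇒ μ = x^10.
(x^10 y)' = x^10·x^4 = x^14.
Integrate: x^10 y = x^15/(15) + C.
Solve for y: y = (1/15)x^5 + C/x^10.


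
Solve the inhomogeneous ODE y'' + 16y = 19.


Homogeneous part: r² + 16 = 0 ⇒ r = ±4i, so y_h = C₁cos(4x) + C₂sin(4x).
Try constant y_p = A; plug in: 16A = 19 ⇒ A = 19/16.
General solution: y = C₁cos(4x) + C₂sin(4x) + 19/16.


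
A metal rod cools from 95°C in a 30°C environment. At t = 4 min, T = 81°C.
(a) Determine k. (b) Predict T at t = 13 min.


Newton's law: T(t) = T_a + (T₀ - T_a)e^(-kt).
(a) Use T(4) = 81: (81 - 30)/(95 - 30) = e^(-k·4), so k = -ln(0.785)/4 ≈ 0.0606.
(b) Apply k to t = 13: T(13) = 30 + (65)e^(-0.788) ≈ 59.5°C.


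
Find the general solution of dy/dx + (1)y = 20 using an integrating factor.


P(x) = 1, Q(x) = 20; integrating factor μ = e^(x).
(μ y)' = 20e^(x) ⇒ μ y = 20e^(x) + C.
Divide by μ: y = 20 + Ce^(-x).


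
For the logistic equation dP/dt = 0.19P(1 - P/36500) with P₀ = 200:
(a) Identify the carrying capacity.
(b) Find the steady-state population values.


Logistic ODE dP/dt = 0.19P(1 - P/36500) has equilibria where dP/dt = 0, i.e. P = 0 or P = 36500.
The coefficient (1 - P/K) = 0 when P = K, identifying K = 36500 as the carrying capacity.
(a) K = 36500; (b) equilibria P = 0 and P = 36500.


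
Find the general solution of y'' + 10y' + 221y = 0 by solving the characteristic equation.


Characteristic equation: r² + 10r + 221 = 0.
Discriminant is negative; roots r = -5 ± 14i (complex conjugate pair).
General solution uses e^(α x)(C₁ cos(β x) + C₂ sin(β x)): y = e^(-5x)(C₁cos(14x) + C₂sin(14x)).


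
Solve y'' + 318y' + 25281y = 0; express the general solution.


Characteristic equation: r² + 318r + 25281 = 0, i.e. (r + 159)² = 0.
Repeated root r = -159; include an x factor for the second linearly independent solution.
General solution: y = (C₁ + C₂x)e^(-159x).


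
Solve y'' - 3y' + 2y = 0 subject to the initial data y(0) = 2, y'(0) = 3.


Characteristic roots of r² - 3r + 2 = 0 are 1, 2.
General solution y = c₁ e^(x) + c₂ e^(2x).
Apply y(0) = 2: c₁ + c₂ = 2. Apply y'(0) = 3: 1 c₁ + 2 c₂ = 3.
Solve: c₁ = 1, c₂ = 1.
Particular solution: y = e^(x) + e^(2x).


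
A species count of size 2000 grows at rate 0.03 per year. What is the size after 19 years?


The ODE dP/dt = 0.03P has solution P(t) = P(0)e^(0.03t).
Substitute P(0) = 2000 and t = 19: P(19) = 2000 e^(0.57) ≈ 3537.


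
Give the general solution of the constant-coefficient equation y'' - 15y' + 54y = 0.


Characteristic equation: r² - 15r + 54 = 0.
Factor: (r - 9)(r - 6) = 0 ⇒ r = 9, 6 (distinct real).
General solution: y = C₁e^(9x) + C₂e^(6x).


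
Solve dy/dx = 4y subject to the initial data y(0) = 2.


General solution of y' = 4y is y = Ce^(4x).
Apply y(0) = 2: C = 2.
Particular solution: y = 2e^(4x).


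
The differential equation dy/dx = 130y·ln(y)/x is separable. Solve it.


Separate: dy/[y ln(y)] = 130 dx/x.
Substitute u = ln(y): du/u = 130 dx/x.
Integrate: ln|ln(y)| = 130ln|x| + C₀, hence ln(y) = C·x^130.


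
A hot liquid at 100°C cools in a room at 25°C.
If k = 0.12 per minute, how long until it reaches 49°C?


From T(t) = T_a + (T₀ - T_a)e^(-kt), set T(t) = 49:
(49 - 25) / (100 - 25) = e^(-0.12t), so t = -ln(0.320)/0.12 ≈ 9.5 minutes.


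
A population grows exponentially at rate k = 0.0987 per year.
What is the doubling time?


Exponential growth: P(t) = P₀ e^(0.0987t). Set P(t)/P₀ = 2: e^(0.0987t) = 2.
Solve: t = ln(2)/0.0987 ≈ 7.02 years.


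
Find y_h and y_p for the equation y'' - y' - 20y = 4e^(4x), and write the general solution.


Characteristic roots of r² - r - 20 = 0 are 5, -4.
y_h = C₁e^(5x) + C₂e^(-4x).
Forcing exponent 4 is not a characteristic root; try y_p = Ae^(4x).
Substitute: A·(16 + (-1)·4 + (-20)) = A·-8 = 4, so A = -1/2.
General solution: y = C₁e^(5x) + C₂e^(-4x) - (1/2)e^(4x).


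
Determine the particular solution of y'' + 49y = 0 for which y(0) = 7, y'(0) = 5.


Characteristic roots of r² + 49 = 0 are ±7i, so y = C₁cos(7x) + C₂sin(7x).
Apply y(0) = 7: C₁ = 7. Differentiate and apply y'(0) = 5: 7·C₂ = 5, so C₂ = 5/7.
Particular solution: y = 7cos(7x) + (5/7)sin(7x).


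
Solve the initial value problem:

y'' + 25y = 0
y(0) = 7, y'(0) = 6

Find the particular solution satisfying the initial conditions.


Characteristic roots of r² + 25 = 0 are ±5i, so y = C₁cos(5x) + C₂sin(5x).
Apply y(0) = 7: C₁ = 7. Differentiate and apply y'(0) = 6: 5·C₂ = 6, so C₂ = 6/5.
Particular solution: y = 7cos(5x) + (6/5)sin(5x).


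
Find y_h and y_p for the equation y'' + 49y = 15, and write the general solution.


Homogeneous part: r² + 49 = 0 ⇒ r = ±7i, so y_h = C₁cos(7x) + C₂sin(7x).
Try constant y_p = A; plug in: 49A = 15 ⇒ A = 15/49.
General solution: y = C₁cos(7x) + C₂sin(7x) + 15/49.


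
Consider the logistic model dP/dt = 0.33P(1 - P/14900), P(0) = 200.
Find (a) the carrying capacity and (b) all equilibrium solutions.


Logistic ODE dP/dt = 0.33P(1 - P/14900) has equilibria where dP/dt = 0, i.e. P = 0 or P = 14900.
The coefficient (1 - P/K) = 0 when P = K, identifying K = 14900 as the carrying capacity.
(a) K = 14900; (b) equilibria P = 0 and P = 14900.


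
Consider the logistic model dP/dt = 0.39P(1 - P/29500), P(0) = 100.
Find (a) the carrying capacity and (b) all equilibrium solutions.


Logistic ODE dP/dt = 0.39P(1 - P/29500) has equilibria where dP/dt = 0, i.e. P = 0 or P = 29500.
The coefficient (1 - P/K) = 0 when P = K, identifying K = 29500 as the carrying capacity.
(a) K = 29500; (b) equilibria P = 0 and P = 29500.


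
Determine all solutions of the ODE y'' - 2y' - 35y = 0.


Characteristic equation: r² - 2r - 35 = 0.
Factor: (r - 7)(r + 5) = 0 ⇒ r = 7, -5 (distinct real).
General solution: y = C₁e^(7x) + C₂e^(-5x).


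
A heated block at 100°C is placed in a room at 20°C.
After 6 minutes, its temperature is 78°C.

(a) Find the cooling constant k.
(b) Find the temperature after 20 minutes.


Newton's law: T(t) = T_a + (T₀ - T_a)e^(-kt).
(a) Use T(6) = 78: (78 - 20)/(100 - 20) = e^(-k·6), so k = -ln(0.725)/6 ≈ 0.0536.
(b) Apply k to t = 20: T(20) = 20 + (80)e^(-1.072) ≈ 47.4°C.


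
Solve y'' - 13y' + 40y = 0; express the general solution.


Characteristic equation: r² - 13r + 40 = 0.
Factor: (r - 5)(r - 8) = 0 ⇒ r = 5, 8 (distinct real).
General solution: y = C₁e^(5x) + C₂e^(8x).


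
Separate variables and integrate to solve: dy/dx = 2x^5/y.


Separate variables: y dy = 2x^5 dx.
Integrate both sides: y²/2 = (1/3)x^6 + C₀.
Multiply by 2: y² = (2/3)x^6 + C.


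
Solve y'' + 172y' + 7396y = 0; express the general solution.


Characteristic equation: r² + 172r + 7396 = 0, i.e. (r + 86)² = 0.
Repeated root r = -86; include an x factor for the second linearly independent solution.
General solution: y = (C₁ + C₂x)e^(-86x).


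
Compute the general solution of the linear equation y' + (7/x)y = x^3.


P(x) = 7/x ⇒ μ = x^7.
(x^7 y)' = x^7·x^3 = x^10.
Integrate: x^7 y = x^11/(11) + C.
Solve for y: y = (1/11)x^4 + C/x^7.


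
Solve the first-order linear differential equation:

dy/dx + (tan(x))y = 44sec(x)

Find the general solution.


P(x) = tan(x) ⇒ μ = e^(∫tan(x)dx) = sec(x).
(sec(x) y)' = 44sec²(x) ⇒ sec(x) y = 44tan(x) + C.
Multiply by cos(x): y = 44sin(x) + C·cos(x).


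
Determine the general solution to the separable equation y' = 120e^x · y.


Separate variables: dy/y = 120e^x dx.
Integrate: ln|y| = 120e^x + C₀.
Exponentiate: y = Ce^(120e^x).


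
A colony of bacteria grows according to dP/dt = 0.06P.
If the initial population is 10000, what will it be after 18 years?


The ODE dP/dt = 0.06P has solution P(t) = P(0)e^(0.06t).
Substitute P(0) = 10000 and t = 18: P(18) = 10000 e^(1.08) ≈ 29447.


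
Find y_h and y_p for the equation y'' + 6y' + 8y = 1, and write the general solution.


Characteristic roots of r² + 6r + 8 = 0 are -2, -4.
y_h = C₁e^(-2x) + C₂e^(-4x).
Constant forcing; try y_p = A. Then 8A = 1 ⇒ A = 1/8.
General solution: y = C₁e^(-2x) + C₂e^(-4x) + 1/8.


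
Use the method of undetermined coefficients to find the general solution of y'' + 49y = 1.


Homogeneous part: r² + 49 = 0 ⇒ r = ±7i, so y_h = C₁cos(7x) + C₂sin(7x).
Try constant y_p = A; plug in: 49A = 1 ⇒ A = 1/49.
General solution: y = C₁cos(7x) + C₂sin(7x) + 1/49.


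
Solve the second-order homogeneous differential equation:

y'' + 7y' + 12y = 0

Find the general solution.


Characteristic equation: r² + 7r + 12 = 0.
Factor: (r + 4)(r + 3) = 0 ⇒ r = -4, -3 (distinct real).
General solution: y = C₁e^(-4x) + C₂e^(-3x).


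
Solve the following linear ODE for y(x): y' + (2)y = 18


P(x) = 2, Q(x) = 18; integrating factor μ = e^(2x).
(μ y)' = 18e^(2x) ⇒ μ y = 9e^(2x) + C.
Divide by μ: y = 9 + Ce^(-2x).


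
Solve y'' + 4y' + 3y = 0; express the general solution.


Characteristic equation: r² + 4r + 3 = 0.
Factor: (r + 3)(r + 1) = 0 ⇒ r = -3, -1 (distinct real).
General solution: y = C₁e^(-3x) + C₂e^(-x).


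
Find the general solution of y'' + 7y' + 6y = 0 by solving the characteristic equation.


Characteristic equation: r² + 7r + 6 = 0.
Factor: (r + 1)(r + 6) = 0 ⇒ r = -1, -6 (distinct real).
General solution: y = C₁e^(-x) + C₂e^(-6x).


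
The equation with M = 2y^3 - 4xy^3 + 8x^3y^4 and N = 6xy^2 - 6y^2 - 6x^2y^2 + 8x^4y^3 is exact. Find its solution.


Check exactness: ∂M/∂y = 6y^2 - 12xy^2 + 32x^3y^3 and ∂N/∂x = 6y^2 - 12xy^2 + 32x^3y^3; equal, so the equation is exact.
Integrate M with respect to x (treating y as constant): ∫M dx = 2xy^3 - 2x^2y^3 + 2x^4y^4 + h(y).
Differentiate w.r.t. y and set equal to N: the x-dependent terms already match, leaving h'(y) = -6y^2. Integrate: h(y) = -2y^3.
So F(x,y) = 2xy^3 - 2y^3 - 2x^2y^3 + 2x^4y^4.
General solution: 2xy^3 - 2y^3 - 2x^2y^3 + 2x^4y^4 = C.


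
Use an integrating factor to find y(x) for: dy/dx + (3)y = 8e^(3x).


P(x) = 3 ⇒ μ = e^(3x).
(μ y)' = 8e^(6x) ⇒ μ y = (8/6)e^(6x) + C.
Divide by μ: y = (4/3)e^(3x) + Ce^(-3x).


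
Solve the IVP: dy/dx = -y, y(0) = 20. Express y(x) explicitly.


General solution of y' = -y is y = Ce^(-x).
Apply y(0) = 20: C = 20.
Particular solution: y = 20e^(-x).


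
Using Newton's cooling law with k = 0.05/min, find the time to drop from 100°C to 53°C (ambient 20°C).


From T(t) = T_a + (T₀ - T_a)e^(-kt), set T(t) = 53:
(53 - 20) / (100 - 20) = e^(-0.05t), so t = -ln(0.412)/0.05 ≈ 17.7 minutes.


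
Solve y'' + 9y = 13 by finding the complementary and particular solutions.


Homogeneous part: r² + 9 = 0 ⇒ r = ±3i, so y_h = C₁cos(3x) + C₂sin(3x).
Try constant y_p = A; plug in: 9A = 13 ⇒ A = 13/9.
General solution: y = C₁cos(3x) + C₂sin(3x) + 13/9.


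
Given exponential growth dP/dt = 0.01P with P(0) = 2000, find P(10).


The ODE dP/dt = 0.01P has solution P(t) = P(0)e^(0.01t).
Substitute P(0) = 2000 and t = 10: P(10) = 2000 e^(0.10) ≈ 2210.


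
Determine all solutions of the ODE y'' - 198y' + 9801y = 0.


Characteristic equation: r² - 198r + 9801 = 0, i.e. (r - 99)² = 0.
Repeated root r = 99; include an x factor for the second linearly independent solution.
General solution: y = (C₁ + C₂x)e^(99x).


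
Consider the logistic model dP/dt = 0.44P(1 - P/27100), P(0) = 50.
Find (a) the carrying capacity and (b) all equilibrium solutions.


Logistic ODE dP/dt = 0.44P(1 - P/27100) has equilibria where dP/dt = 0, i.e. P = 0 or P = 27100.
The coefficient (1 - P/K) = 0 when P = K, identifying K = 27100 as the carrying capacity.
(a) K = 27100; (b) equilibria P = 0 and P = 27100.


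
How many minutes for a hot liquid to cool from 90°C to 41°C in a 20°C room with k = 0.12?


From T(t) = T_a + (T₀ - T_a)e^(-kt), set T(t) = 41:
(41 - 20) / (90 - 20) = e^(-0.12t), so t = -ln(0.300)/0.12 ≈ 10.0 minutes.


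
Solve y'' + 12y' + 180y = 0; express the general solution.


Characteristic equation: r² + 12r + 180 = 0.
Discriminant is negative; roots r = -6 ± 12i (complex conjugate pair).
General solution uses e^(α x)(C₁ cos(β x) + C₂ sin(β x)): y = e^(-6x)(C₁cos(12x) + C₂sin(12x)).


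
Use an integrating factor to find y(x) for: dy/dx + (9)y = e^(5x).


P(x) = 9 ⇒ μ = e^(9x).
(μ y)' = e^(14x) ⇒ μ y = e^(14x)/14 + C.
Divide by μ: y = (1/14)e^(5x) + Ce^(-9x).


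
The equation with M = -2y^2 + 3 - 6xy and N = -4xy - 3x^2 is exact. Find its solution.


Check exactness: ∂M/∂y = -4y - 6x and ∂N/∂x = -4y - 6x; equal, so the equation is exact.
Integrate M with respect to x (treating y as constant): ∫M dx = -2xy^2 + 3x - 3x^2y + h(y).
Differentiate w.r.t. y and set equal to N: all terms match, so h'(y) = 0 and h is a constant absorbed into C.
General solution: -2xy^2 + 3x - 3x^2y = C.


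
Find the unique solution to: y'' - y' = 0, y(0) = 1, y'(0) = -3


Characteristic roots of r² - r = 0 are 0, 1.
General solution y = c₁ + c₂ e^(x).
Apply y(0) = 1: c₁ + c₂ = 1. Apply y'(0) = -3: 0 c₁ + 1 c₂ = -3.
Solve: c₁ = 4, c₂ = -3.
Particular solution: y = 4 - 3e^(x).


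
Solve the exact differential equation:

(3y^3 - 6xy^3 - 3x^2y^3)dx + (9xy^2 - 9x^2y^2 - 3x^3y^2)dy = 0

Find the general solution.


Check exactness: ∂M/∂y = 9y^2 - 18xy^2 - 9x^2y^2 and ∂N/∂x = 9y^2 - 18xy^2 - 9x^2y^2; equal, so the equation is exact.
Integrate M with respect to x (treating y as constant): ∫M dx = 3xy^3 - 3x^2y^3 - x^3y^3 + h(y).
Differentiate w.r.t. y and set equal to N: all terms match, so h'(y) = 0 and h is a constant absorbed into C.
General solution: 3xy^3 - 3x^2y^3 - x^3y^3 = C.


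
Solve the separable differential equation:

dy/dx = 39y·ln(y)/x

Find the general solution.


Separate: dy/[y ln(y)] = 39 dx/x.
Substitute u = ln(y): du/u = 39 dx/x.
Integrate: ln|ln(y)| = 39ln|x| + C₀, hence ln(y) = C·x^39.


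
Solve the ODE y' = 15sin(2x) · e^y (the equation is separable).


Separate: e^(-y) dy = 15sin(2x) dx.
Integrate: -e^(-y) = -(15/2)cos(2x) + C₀.
Rearrange: e^(-y) = (15/2)cos(2x) + C.


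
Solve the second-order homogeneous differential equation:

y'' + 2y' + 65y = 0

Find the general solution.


Characteristic equation: r² + 2r + 65 = 0.
Discriminant is negative; roots r = -1 ± 8i (complex conjugate pair).
General solution uses e^(α x)(C₁ cos(β x) + C₂ sin(β x)): y = e^(-x)(C₁cos(8x) + C₂sin(8x)).


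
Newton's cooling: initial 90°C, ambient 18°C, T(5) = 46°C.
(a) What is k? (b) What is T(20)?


Newton's law: T(t) = T_a + (T₀ - T_a)e^(-kt).
(a) Use T(5) = 46: (46 - 18)/(90 - 18) = e^(-k·5), so k = -ln(0.389)/5 ≈ 0.1889.
(b) Apply k to t = 20: T(20) = 18 + (72)e^(-3.778) ≈ 19.6°C.


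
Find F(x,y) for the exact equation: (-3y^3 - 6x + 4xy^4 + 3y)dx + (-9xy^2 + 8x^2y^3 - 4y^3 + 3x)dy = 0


Check exactness: ∂M/∂y = -9y^2 + 16xy^3 + 3 and ∂N/∂x = -9y^2 + 16xy^3 + 3; equal, so the equation is exact.
Integrate M with respect to x (treating y as constant): ∫M dx = -3xy^3 - 3x^2 + 2x^2y^4 + 3xy + h(y).
Differentiate w.r.t. y and set equal to N: the x-dependent terms already match, leaving h'(y) = -4y^3. Integrate: h(y) = -y^4.
So F(x,y) = -3xy^3 - 3x^2 + 2x^2y^4 - y^4 + 3xy.
General solution: -3xy^3 - 3x^2 + 2x^2y^4 - y^4 + 3xy = C.


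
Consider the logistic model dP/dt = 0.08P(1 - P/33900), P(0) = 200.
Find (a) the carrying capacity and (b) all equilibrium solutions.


Logistic ODE dP/dt = 0.08P(1 - P/33900) has equilibria where dP/dt = 0, i.e. P = 0 or P = 33900.
The coefficient (1 - P/K) = 0 when P = K, identifying K = 33900 as the carrying capacity.
(a) K = 33900; (b) equilibria P = 0 and P = 33900.


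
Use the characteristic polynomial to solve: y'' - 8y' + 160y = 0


Characteristic equation: r² - 8r + 160 = 0.
Discriminant is negative; roots r = 4 ± 12i (complex conjugate pair).
General solution uses e^(α x)(C₁ cos(β x) + C₂ sin(β x)): y = e^(4x)(C₁cos(12x) + C₂sin(12x)).


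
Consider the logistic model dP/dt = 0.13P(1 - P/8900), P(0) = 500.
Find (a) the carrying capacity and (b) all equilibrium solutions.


Logistic ODE dP/dt = 0.13P(1 - P/8900) has equilibria where dP/dt = 0, i.e. P = 0 or P = 8900.
The coefficient (1 - P/K) = 0 when P = K, identifying K = 8900 as the carrying capacity.
(a) K = 8900; (b) equilibria P = 0 and P = 8900.


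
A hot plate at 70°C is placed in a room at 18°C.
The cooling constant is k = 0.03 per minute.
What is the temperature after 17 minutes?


Newton's law: dT/dt = -k(T - T_a) has solution T(t) = T_a + (T₀ - T_a)e^(-kt).
Plug in T_a = 18, T₀ = 70, k = 0.03, t = 17: T(17) = 18 + (52)e^(-0.51) ≈ 49.2°C.


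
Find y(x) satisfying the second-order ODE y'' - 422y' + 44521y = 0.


Characteristic equation: r² - 422r + 44521 = 0, i.e. (r - 211)² = 0.
Repeated root r = 211; include an x factor for the second linearly independent solution.
General solution: y = (C₁ + C₂x)e^(211x).


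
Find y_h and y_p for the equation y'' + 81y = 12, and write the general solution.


Homogeneous part: r² + 81 = 0 ⇒ r = ±9i, so y_h = C₁cos(9x) + C₂sin(9x).
Try constant y_p = A; plug in: 81A = 12 ⇒ A = 4/27.
General solution: y = C₁cos(9x) + C₂sin(9x) + 4/27.


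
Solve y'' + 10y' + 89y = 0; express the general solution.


Characteristic equation: r² + 10r + 89 = 0.
Discriminant is negative; roots r = -5 ± 8i (complex conjugate pair).
General solution uses e^(α x)(C₁ cos(β x) + C₂ sin(β x)): y = e^(-5x)(C₁cos(8x) + C₂sin(8x)).


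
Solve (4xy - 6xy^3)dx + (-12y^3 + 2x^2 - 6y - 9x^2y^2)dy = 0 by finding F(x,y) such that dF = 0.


Check exactness: ∂M/∂y = 4x - 18xy^2 and ∂N/∂x = 4x - 18xy^2; equal, so the equation is exact.
Integrate M with respect to x (treating y as constant): ∫M dx = 2x^2y - 3x^2y^3 + h(y).
Differentiate w.r.t. y and set equal to N: the x-dependent terms already match, leaving h'(y) = -12y^3 - 6y. Integrate: h(y) = -3y^4 - 3y^2.
So F(x,y) = -3y^4 + 2x^2y - 3y^2 - 3x^2y^3.
General solution: -3y^4 + 2x^2y - 3y^2 - 3x^2y^3 = C.


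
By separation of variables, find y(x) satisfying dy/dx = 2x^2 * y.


Separate variables: dy/y = 2x^2 dx.
Integrate: ln|y| = (2/3)x^3 + C₀.
Exponentiate: y = Ce^((2/3)x^3).


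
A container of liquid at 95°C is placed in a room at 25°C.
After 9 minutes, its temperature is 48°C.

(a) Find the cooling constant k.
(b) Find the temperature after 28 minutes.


Newton's law: T(t) = T_a + (T₀ - T_a)e^(-kt).
(a) Use T(9) = 48: (48 - 25)/(95 - 25) = e^(-k·9), so k = -ln(0.329)/9 ≈ 0.1237.
(b) Apply k to t = 28: T(28) = 25 + (70)e^(-3.463) ≈ 27.2°C.


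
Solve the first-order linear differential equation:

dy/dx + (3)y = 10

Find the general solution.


P(x) = 3, Q(x) = 10; integrating factor μ = e^(3x).
(μ y)' = 10e^(3x) ⇒ μ y = (10/3)e^(3x) + C.
Divide by μ: y = 10/3 + Ce^(-3x).


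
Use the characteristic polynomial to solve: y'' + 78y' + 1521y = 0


Characteristic equation: r² + 78r + 1521 = 0, i.e. (r + 39)² = 0.
Repeated root r = -39; include an x factor for the second linearly independent solution.
General solution: y = (C₁ + C₂x)e^(-39x).


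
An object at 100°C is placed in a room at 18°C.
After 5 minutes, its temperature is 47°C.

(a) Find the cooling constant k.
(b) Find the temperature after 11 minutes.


Newton's law: T(t) = T_a + (T₀ - T_a)e^(-kt).
(a) Use T(5) = 47: (47 - 18)/(100 - 18) = e^(-k·5), so k = -ln(0.354)/5 ≈ 0.2079.
(b) Apply k to t = 11: T(11) = 18 + (82)e^(-2.287) ≈ 26.3°C.


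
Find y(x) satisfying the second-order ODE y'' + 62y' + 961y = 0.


Characteristic equation: r² + 62r + 961 = 0, i.e. (r + 31)² = 0.
Repeated root r = -31; include an x factor for the second linearly independent solution.
General solution: y = (C₁ + C₂x)e^(-31x).


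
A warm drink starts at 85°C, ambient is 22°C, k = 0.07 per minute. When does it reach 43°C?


From T(t) = T_a + (T₀ - T_a)e^(-kt), set T(t) = 43:
(43 - 22) / (85 - 22) = e^(-0.07t), so t = -ln(0.333)/0.07 ≈ 15.7 minutes.


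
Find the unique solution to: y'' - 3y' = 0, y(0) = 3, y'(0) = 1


Characteristic roots of r² - 3r = 0 are 3, 0.
General solution y = c₁ e^(3x) + c₂.
Apply y(0) = 3: c₁ + c₂ = 3. Apply y'(0) = 1: 3 c₁ + 0 c₂ = 1.
Solve: c₁ = 1/3, c₂ = 8/3.
Particular solution: y = (1/3)e^(3x) + 8/3.


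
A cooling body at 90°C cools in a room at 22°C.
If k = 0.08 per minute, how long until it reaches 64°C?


From T(t) = T_a + (T₀ - T_a)e^(-kt), set T(t) = 64:
(64 - 22) / (90 - 22) = e^(-0.08t), so t = -ln(0.618)/0.08 ≈ 6.0 minutes.


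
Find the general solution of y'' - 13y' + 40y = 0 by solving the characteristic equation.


Characteristic equation: r² - 13r + 40 = 0.
Factor: (r - 8)(r - 5) = 0 ⇒ r = 8, 5 (distinct real).
General solution: y = C₁e^(8x) + C₂e^(5x).


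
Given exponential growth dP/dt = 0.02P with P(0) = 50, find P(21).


The ODE dP/dt = 0.02P has solution P(t) = P(0)e^(0.02t).
Substitute P(0) = 50 and t = 21: P(21) = 50 e^(0.42) ≈ 76.


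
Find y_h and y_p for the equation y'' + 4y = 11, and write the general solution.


Homogeneous part: r² + 4 = 0 ⇒ r = ±2i, so y_h = C₁cos(2x) + C₂sin(2x).
Try constant y_p = A; plug in: 4A = 11 ⇒ A = 11/4.
General solution: y = C₁cos(2x) + C₂sin(2x) + 11/4.


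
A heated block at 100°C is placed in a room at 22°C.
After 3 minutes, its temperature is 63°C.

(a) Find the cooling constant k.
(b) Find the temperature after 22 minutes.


Newton's law: T(t) = T_a + (T₀ - T_a)e^(-kt).
(a) Use T(3) = 63: (63 - 22)/(100 - 22) = e^(-k·3), so k = -ln(0.526)/3 ≈ 0.2144.
(b) Apply k to t = 22: T(22) = 22 + (78)e^(-4.716) ≈ 22.7°C.


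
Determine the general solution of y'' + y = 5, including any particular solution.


Homogeneous part: r² + 1 = 0 ⇒ r = ±1i, so y_h = C₁cos(x) + C₂sin(x).
Try constant y_p = A; plug in: 1A = 5 ⇒ A = 5.
General solution: y = C₁cos(x) + C₂sin(x) + 5.


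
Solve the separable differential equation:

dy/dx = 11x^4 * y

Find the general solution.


Separate variables: dy/y = 11x^4 dx.
Integrate: ln|y| = (11/5)x^5 + C₀.
Exponentiate: y = Ce^((11/5)x^5).


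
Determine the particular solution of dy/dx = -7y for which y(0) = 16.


General solution of y' = -7y is y = Ce^(-7x).
Apply y(0) = 16: C = 16.
Particular solution: y = 16e^(-7x).


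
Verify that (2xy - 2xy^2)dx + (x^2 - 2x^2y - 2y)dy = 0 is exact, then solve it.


Check exactness: ∂M/∂y = 2x - 4xy and ∂N/∂x = 2x - 4xy; equal, so the equation is exact.
Integrate M with respect to x (treating y as constant): ∫M dx = x^2y - x^2y^2 + h(y).
Differentiate w.r.t. y and set equal to N: the x-dependent terms already match, leaving h'(y) = -2y. Integrate: h(y) = -y^2.
So F(x,y) = x^2y - x^2y^2 - y^2.
General solution: x^2y - x^2y^2 - y^2 = C.


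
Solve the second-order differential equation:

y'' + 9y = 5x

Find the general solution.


Homogeneous: r² + 9 = 0 ⇒ r = ±3i, y_h = C₁cos(3x) + C₂sin(3x).
Polynomial forcing; try y_p = Ax + B. Then y_p'' + 9 y_p = 9(Ax + B) = 5x, so B = 0 and A = 5/9.
General solution: y = C₁cos(3x) + C₂sin(3x) + (5/9)x.


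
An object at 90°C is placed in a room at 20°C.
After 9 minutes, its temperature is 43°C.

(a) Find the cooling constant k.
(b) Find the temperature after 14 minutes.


Newton's law: T(t) = T_a + (T₀ - T_a)e^(-kt).
(a) Use T(9) = 43: (43 - 20)/(90 - 20) = e^(-k·9), so k = -ln(0.329)/9 ≈ 0.1237.
(b) Apply k to t = 14: T(14) = 20 + (70)e^(-1.731) ≈ 32.4°C.


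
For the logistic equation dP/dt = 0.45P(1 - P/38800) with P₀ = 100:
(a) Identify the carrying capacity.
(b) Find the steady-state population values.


Logistic ODE dP/dt = 0.45P(1 - P/38800) has equilibria where dP/dt = 0, i.e. P = 0 or P = 38800.
The coefficient (1 - P/K) = 0 when P = K, identifying K = 38800 as the carrying capacity.
(a) K = 38800; (b) equilibria P = 0 and P = 38800.


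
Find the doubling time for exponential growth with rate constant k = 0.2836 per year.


Exponential growth: P(t) = P₀ e^(0.2836t). Set P(t)/P₀ = 2: e^(0.2836t) = 2.
Solve: t = ln(2)/0.2836 ≈ 2.44 years.


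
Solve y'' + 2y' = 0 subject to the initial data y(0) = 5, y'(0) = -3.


Characteristic roots of r² + 2r = 0 are -2, 0.
General solution y = c₁ e^(-2x) + c₂.
Apply y(0) = 5: c₁ + c₂ = 5. Apply y'(0) = -3: -2 c₁ + 0 c₂ = -3.
Solve: c₁ = 3/2, c₂ = 7/2.
Particular solution: y = (3/2)e^(-2x) + 7/2.


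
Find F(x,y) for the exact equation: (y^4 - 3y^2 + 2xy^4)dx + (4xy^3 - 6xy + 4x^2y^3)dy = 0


Check exactness: ∂M/∂y = 4y^3 - 6y + 8xy^3 and ∂N/∂x = 4y^3 - 6y + 8xy^3; equal, so the equation is exact.
Integrate M with respect to x (treating y as constant): ∫M dx = xy^4 - 3xy^2 + x^2y^4 + h(y).
Differentiate w.r.t. y and set equal to N: all terms match, so h'(y) = 0 and h is a constant absorbed into C.
General solution: xy^4 - 3xy^2 + x^2y^4 = C.


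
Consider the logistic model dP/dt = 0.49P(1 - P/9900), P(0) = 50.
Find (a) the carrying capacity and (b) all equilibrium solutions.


Logistic ODE dP/dt = 0.49P(1 - P/9900) has equilibria where dP/dt = 0, i.e. P = 0 or P = 9900.
The coefficient (1 - P/K) = 0 when P = K, identifying K = 9900 as the carrying capacity.
(a) K = 9900; (b) equilibria P = 0 and P = 9900.


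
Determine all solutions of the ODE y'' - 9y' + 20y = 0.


Characteristic equation: r² - 9r + 20 = 0.
Factor: (r - 5)(r - 4) = 0 ⇒ r = 5, 4 (distinct real).
General solution: y = C₁e^(5x) + C₂e^(4x).


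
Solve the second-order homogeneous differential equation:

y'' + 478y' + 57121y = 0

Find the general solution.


Characteristic equation: r² + 478r + 57121 = 0, i.e. (r + 239)² = 0.
Repeated root r = -239; include an x factor for the second linearly independent solution.
General solution: y = (C₁ + C₂x)e^(-239x).


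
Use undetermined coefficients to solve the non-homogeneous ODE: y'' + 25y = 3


Homogeneous part: r² + 25 = 0 ⇒ r = ±5i, so y_h = C₁cos(5x) + C₂sin(5x).
Try constant y_p = A; plug in: 25A = 3 ⇒ A = 3/25.
General solution: y = C₁cos(5x) + C₂sin(5x) + 3/25.


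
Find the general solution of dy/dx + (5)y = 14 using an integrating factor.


P(x) = 5, Q(x) = 14; integrating factor μ = e^(5x).
(μ y)' = 14e^(5x) ⇒ μ y = (14/5)e^(5x) + C.
Divide by μ: y = 14/5 + Ce^(-5x).


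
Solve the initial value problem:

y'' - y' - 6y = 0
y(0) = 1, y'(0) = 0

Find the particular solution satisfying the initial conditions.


Characteristic roots of r² - r - 6 = 0 are 3, -2.
General solution y = c₁ e^(3x) + c₂ e^(-2x).
Apply y(0) = 1: c₁ + c₂ = 1. Apply y'(0) = 0: 3 c₁ - 2 c₂ = 0.
Solve: c₁ = 2/5, c₂ = 3/5.
Particular solution: y = (2/5)e^(3x) + (3/5)e^(-2x).


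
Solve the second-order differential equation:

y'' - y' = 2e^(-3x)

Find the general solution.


Characteristic roots of r² - r = 0 are 0, 1.
y_h = C₁ + C₂e^(x).
Forcing exponent -3 is not a characteristic root; try y_p = Ae^(-3x).
Substitute: A·(9 + (-1)·-3 + (0)) = A·12 = 2, so A = 1/6.
General solution: y = C₁ + C₂e^(x) + (1/6)e^(-3x).


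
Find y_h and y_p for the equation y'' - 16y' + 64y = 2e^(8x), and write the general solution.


Characteristic polynomial (r - 8)² = 0; repeated root r = 8.
y_h = (C₁ + C₂x)e^(8x). Forcing matches the repeated root (resonance), so try y_p = Ax² e^(8x).
Substitute and solve for A: 2A = 2, so A = 1.
General solution: y = (C₁ + C₂x + x²)e^(8x).


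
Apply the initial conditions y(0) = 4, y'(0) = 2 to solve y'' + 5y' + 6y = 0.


Characteristic roots of r² + 5r + 6 = 0 are -2, -3.
General solution y = c₁ e^(-2x) + c₂ e^(-3x).
Apply y(0) = 4: c₁ + c₂ = 4. Apply y'(0) = 2: -2 c₁ - 3 c₂ = 2.
Solve: c₁ = 14, c₂ = -10.
Particular solution: y = 14e^(-2x) - 10e^(-3x).


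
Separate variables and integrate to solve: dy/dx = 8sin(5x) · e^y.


Separate: e^(-y) dy = 8sin(5x) dx.
Integrate: -e^(-y) = -(8/5)cos(5x) + C₀.
Rearrange: e^(-y) = (8/5)cos(5x) + C.


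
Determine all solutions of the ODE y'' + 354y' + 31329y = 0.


Characteristic equation: r² + 354r + 31329 = 0, i.e. (r + 177)² = 0.
Repeated root r = -177; include an x factor for the second linearly independent solution.
General solution: y = (C₁ + C₂x)e^(-177x).


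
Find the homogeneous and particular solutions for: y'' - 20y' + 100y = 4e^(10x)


Characteristic polynomial (r - 10)² = 0; repeated root r = 10.
y_h = (C₁ + C₂x)e^(10x). Forcing matches the repeated root (resonance), so try y_p = Ax² e^(10x).
Substitute and solve for A: 2A = 4, so A = 2.
General solution: y = (C₁ + C₂x + 2x²)e^(10x).


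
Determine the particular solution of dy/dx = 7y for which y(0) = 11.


General solution of y' = 7y is y = Ce^(7x).
Apply y(0) = 11: C = 11.
Particular solution: y = 11e^(7x).


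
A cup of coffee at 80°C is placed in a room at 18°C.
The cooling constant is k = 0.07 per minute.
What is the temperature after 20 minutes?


Newton's law: dT/dt = -k(T - T_a) has solution T(t) = T_a + (T₀ - T_a)e^(-kt).
Plug in T_a = 18, T₀ = 80, k = 0.07, t = 20: T(20) = 18 + (62)e^(-1.40) ≈ 33.3°C.


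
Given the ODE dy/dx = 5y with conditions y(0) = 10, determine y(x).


General solution of y' = 5y is y = Ce^(5x).
Apply y(0) = 10: C = 10.
Particular solution: y = 10e^(5x).


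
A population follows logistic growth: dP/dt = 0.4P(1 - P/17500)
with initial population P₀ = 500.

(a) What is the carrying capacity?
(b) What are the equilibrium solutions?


Logistic ODE dP/dt = 0.4P(1 - P/17500) has equilibria where dP/dt = 0, i.e. P = 0 or P = 17500.
The coefficient (1 - P/K) = 0 when P = K, identifying K = 17500 as the carrying capacity.
(a) K = 17500; (b) equilibria P = 0 and P = 17500.


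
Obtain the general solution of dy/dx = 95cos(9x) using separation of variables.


g(y) = 1, so integrate directly: y = ∫ 95cos(9x) dx = (95/9)sin(9x) + C.


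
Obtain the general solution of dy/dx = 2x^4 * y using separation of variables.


Separate variables: dy/y = 2x^4 dx.
Integrate: ln|y| = (2/5)x^5 + C₀.
Exponentiate: y = Ce^((2/5)x^5).


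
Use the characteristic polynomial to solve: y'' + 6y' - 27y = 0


Characteristic equation: r² + 6r - 27 = 0.
Factor: (r + 9)(r - 3) = 0 ⇒ r = -9, 3 (distinct real).
General solution: y = C₁e^(-9x) + C₂e^(3x).


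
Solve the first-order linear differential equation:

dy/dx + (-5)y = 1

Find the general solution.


P(x) = -5 ⇒ μ = e^(-5x).
(μ y)' = e^(-5x) ⇒ μ y = -(1/5)e^(-5x) + C.
Divide by μ: y = -1/5 + Ce^(5x).


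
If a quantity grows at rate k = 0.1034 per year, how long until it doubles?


Exponential growth: P(t) = P₀ e^(0.1034t). Set P(t)/P₀ = 2: e^(0.1034t) = 2.
Solve: t = ln(2)/0.1034 ≈ 6.70 years.


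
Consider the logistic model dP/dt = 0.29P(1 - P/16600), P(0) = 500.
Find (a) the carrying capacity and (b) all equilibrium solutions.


Logistic ODE dP/dt = 0.29P(1 - P/16600) has equilibria where dP/dt = 0, i.e. P = 0 or P = 16600.
The coefficient (1 - P/K) = 0 when P = K, identifying K = 16600 as the carrying capacity.
(a) K = 16600; (b) equilibria P = 0 and P = 16600.


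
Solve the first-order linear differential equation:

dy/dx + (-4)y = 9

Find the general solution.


P(x) = -4 ⇒ μ = e^(-4x).
(μ y)' = 9e^(-4x) ⇒ μ y = -(9/4)e^(-4x) + C.
Divide by μ: y = -9/4 + Ce^(4x).


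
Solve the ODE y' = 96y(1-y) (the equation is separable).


Separate: dy/[y(1-y)] = 96 dx.
Partial fractions: 1/[y(1-y)] = 1/y + 1/(1-y).
Integrate: ln|y/(1-y)| = 96x + C₀.
Solve for y: y = 1/(1 + Ce^(-96x)).


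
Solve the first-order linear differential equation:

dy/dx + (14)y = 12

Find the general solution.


P(x) = 14, Q(x) = 12; integrating factor μ = e^(14x).
(μ y)' = 12e^(14x) ⇒ μ y = (6/7)e^(14x) + C.
Divide by μ: y = 6/7 + Ce^(-14x).


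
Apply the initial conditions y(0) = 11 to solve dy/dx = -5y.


General solution of y' = -5y is y = Ce^(-5x).
Apply y(0) = 11: C = 11.
Particular solution: y = 11e^(-5x).


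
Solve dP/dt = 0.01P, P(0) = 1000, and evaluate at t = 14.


The ODE dP/dt = 0.01P has solution P(t) = P(0)e^(0.01t).
Substitute P(0) = 1000 and t = 14: P(14) = 1000 e^(0.14) ≈ 1150.


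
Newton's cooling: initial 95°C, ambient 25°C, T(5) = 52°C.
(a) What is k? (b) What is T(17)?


Newton's law: T(t) = T_a + (T₀ - T_a)e^(-kt).
(a) Use T(5) = 52: (52 - 25)/(95 - 25) = e^(-k·5), so k = -ln(0.386)/5 ≈ 0.1905.
(b) Apply k to t = 17: T(17) = 25 + (70)e^(-3.239) ≈ 27.7°C.


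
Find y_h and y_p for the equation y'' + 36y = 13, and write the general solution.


Homogeneous part: r² + 36 = 0 ⇒ r = ±6i, so y_h = C₁cos(6x) + C₂sin(6x).
Try constant y_p = A; plug in: 36A = 13 ⇒ A = 13/36.
General solution: y = C₁cos(6x) + C₂sin(6x) + 13/36.


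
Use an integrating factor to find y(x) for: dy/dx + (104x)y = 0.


P(x) = 104x ⇒ μ = e^(52x²).
Q(x) = 0 so μ y is constant: y = Ce^(-52x²).


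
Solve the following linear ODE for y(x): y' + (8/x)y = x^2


P(x) = 8/x ⇒ μ = x^8.
(x^8 y)' = x^10 ⇒ x^8 y = x^11/(11) + C.
Solve for y: y = (1/11)x^3 + C/x^8.


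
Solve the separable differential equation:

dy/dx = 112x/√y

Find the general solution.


Separate: √y dy = 112x dx.
Integrate: (2/3)y^(3/2) = 56x² + C.


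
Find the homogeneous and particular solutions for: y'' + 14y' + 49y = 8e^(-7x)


Characteristic polynomial (r + 7)² = 0; repeated root r = -7.
y_h = (C₁ + C₂x)e^(-7x). Forcing matches the repeated root (resonance), so try y_p = Ax² e^(-7x).
Substitute and solve for A: 2A = 8, so A = 4.
General solution: y = (C₁ + C₂x + 4x²)e^(-7x).


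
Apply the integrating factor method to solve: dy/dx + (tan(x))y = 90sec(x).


P(x) = tan(x) ⇒ μ = e^(∫tan(x)dx) = sec(x).
(sec(x) y)' = 90sec²(x) ⇒ sec(x) y = 90tan(x) + C.
Multiply by cos(x): y = 90sin(x) + C·cos(x).


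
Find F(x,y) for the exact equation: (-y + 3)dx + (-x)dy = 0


Check exactness: ∂M/∂y = -1 and ∂N/∂x = -1; equal, so the equation is exact.
Integrate M with respect to x (treating y as constant): ∫M dx = -xy + 3x + h(y).
Differentiate w.r.t. y and set equal to N: all terms match, so h'(y) = 0 and h is a constant absorbed into C.
General solution: -xy + 3x = C.


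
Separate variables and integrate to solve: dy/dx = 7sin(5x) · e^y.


Separate: e^(-y) dy = 7sin(5x) dx.
Integrate: -e^(-y) = -(7/5)cos(5x) + C₀.
Rearrange: e^(-y) = (7/5)cos(5x) + C.


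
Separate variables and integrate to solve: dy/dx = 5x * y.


Separate variables: dy/y = 5x dx.
Integrate: ln|y| = (5/2)x^2 + C₀.
Exponentiate: y = Ce^((5/2)x^2).


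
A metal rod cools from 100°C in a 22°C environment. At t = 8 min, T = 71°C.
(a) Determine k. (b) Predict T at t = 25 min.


Newton's law: T(t) = T_a + (T₀ - T_a)e^(-kt).
(a) Use T(8) = 71: (71 - 22)/(100 - 22) = e^(-k·8), so k = -ln(0.628)/8 ≈ 0.0581.
(b) Apply k to t = 25: T(25) = 22 + (78)e^(-1.453) ≈ 40.2°C.


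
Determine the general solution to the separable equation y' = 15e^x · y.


Separate variables: dy/y = 15e^x dx.
Integrate: ln|y| = 15e^x + C₀.
Exponentiate: y = Ce^(15e^x).


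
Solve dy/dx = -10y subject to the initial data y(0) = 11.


General solution of y' = -10y is y = Ce^(-10x).
Apply y(0) = 11: C = 11.
Particular solution: y = 11e^(-10x).


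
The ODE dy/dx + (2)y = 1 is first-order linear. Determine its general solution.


P(x) = 2, Q(x) = 1; integrating factor μ = e^(2x).
(μ y)' = e^(2x) ⇒ μ y = (1/2)e^(2x) + C.
Divide by μ: y = 1/2 + Ce^(-2x).


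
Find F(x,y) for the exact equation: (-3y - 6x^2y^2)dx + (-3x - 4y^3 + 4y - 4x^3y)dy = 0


Check exactness: ∂M/∂y = -3 - 12x^2y and ∂N/∂x = -3 - 12x^2y; equal, so the equation is exact.
Integrate M with respect to x (treating y as constant): ∫M dx = -3xy - 2x^3y^2 + h(y).
Differentiate w.r.t. y and set equal to N: the x-dependent terms already match, leaving h'(y) = -4y^3 + 4y. Integrate: h(y) = -y^4 + 2y^2.
So F(x,y) = -3xy - y^4 + 2y^2 - 2x^3y^2.
General solution: -3xy - y^4 + 2y^2 - 2x^3y^2 = C.


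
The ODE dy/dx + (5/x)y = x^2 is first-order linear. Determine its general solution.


P(x) = 5/x ⇒ μ = x^5.
(x^5 y)' = x^7 ⇒ x^5 y = x^8/(8) + C.
Solve for y: y = (1/8)x^3 + C/x^5.


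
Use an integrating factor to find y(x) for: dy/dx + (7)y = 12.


P(x) = 7, Q(x) = 12; integrating factor μ = e^(7x).
(μ y)' = 12e^(7x) ⇒ μ y = (12/7)e^(7x) + C.
Divide by μ: y = 12/7 + Ce^(-7x).


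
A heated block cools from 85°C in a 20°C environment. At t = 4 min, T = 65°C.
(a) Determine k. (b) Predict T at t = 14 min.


Newton's law: T(t) = T_a + (T₀ - T_a)e^(-kt).
(a) Use T(4) = 65: (65 - 20)/(85 - 20) = e^(-k·4), so k = -ln(0.692)/4 ≈ 0.0919.
(b) Apply k to t = 14: T(14) = 20 + (65)e^(-1.287) ≈ 37.9°C.


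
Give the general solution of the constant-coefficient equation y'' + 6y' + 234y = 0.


Characteristic equation: r² + 6r + 234 = 0.
Discriminant is negative; roots r = -3 ± 15i (complex conjugate pair).
General solution uses e^(α x)(C₁ cos(β x) + C₂ sin(β x)): y = e^(-3x)(C₁cos(15x) + C₂sin(15x)).


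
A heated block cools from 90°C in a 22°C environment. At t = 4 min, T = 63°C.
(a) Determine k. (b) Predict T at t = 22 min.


Newton's law: T(t) = T_a + (T₀ - T_a)e^(-kt).
(a) Use T(4) = 63: (63 - 22)/(90 - 22) = e^(-k·4), so k = -ln(0.603)/4 ≈ 0.1265.
(b) Apply k to t = 22: T(22) = 22 + (68)e^(-2.783) ≈ 26.2°C.


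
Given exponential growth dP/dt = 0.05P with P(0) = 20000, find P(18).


The ODE dP/dt = 0.05P has solution P(t) = P(0)e^(0.05t).
Substitute P(0) = 20000 and t = 18: P(18) = 20000 e^(0.90) ≈ 49192.


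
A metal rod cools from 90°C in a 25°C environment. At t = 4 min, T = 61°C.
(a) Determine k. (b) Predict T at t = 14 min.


Newton's law: T(t) = T_a + (T₀ - T_a)e^(-kt).
(a) Use T(4) = 61: (61 - 25)/(90 - 25) = e^(-k·4), so k = -ln(0.554)/4 ≈ 0.1477.
(b) Apply k to t = 14: T(14) = 25 + (65)e^(-2.068) ≈ 33.2°C.


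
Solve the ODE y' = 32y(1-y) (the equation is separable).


Separate: dy/[y(1-y)] = 32 dx.
Partial fractions: 1/[y(1-y)] = 1/y + 1/(1-y).
Integrate: ln|y/(1-y)| = 32x + C₀.
Solve for y: y = 1/(1 + Ce^(-32x)).


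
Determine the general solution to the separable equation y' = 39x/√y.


Separate: √y dy = 39x dx.
Integrate: (2/3)y^(3/2) = (39/2)x² + C.


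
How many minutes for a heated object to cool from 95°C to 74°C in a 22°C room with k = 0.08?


From T(t) = T_a + (T₀ - T_a)e^(-kt), set T(t) = 74:
(74 - 22) / (95 - 22) = e^(-0.08t), so t = -ln(0.712)/0.08 ≈ 4.2 minutes.


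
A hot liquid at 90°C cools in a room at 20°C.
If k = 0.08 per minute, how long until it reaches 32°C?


From T(t) = T_a + (T₀ - T_a)e^(-kt), set T(t) = 32:
(32 - 20) / (90 - 20) = e^(-0.08t), so t = -ln(0.171)/0.08 ≈ 22.0 minutes.


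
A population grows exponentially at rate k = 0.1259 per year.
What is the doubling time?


Exponential growth: P(t) = P₀ e^(0.1259t). Set P(t)/P₀ = 2: e^(0.1259t) = 2.
Solve: t = ln(2)/0.1259 ≈ 5.51 years.


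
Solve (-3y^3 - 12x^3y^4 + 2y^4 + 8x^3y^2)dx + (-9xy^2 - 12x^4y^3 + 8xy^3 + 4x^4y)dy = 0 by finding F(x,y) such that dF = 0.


Check exactness: ∂M/∂y = -9y^2 - 48x^3y^3 + 8y^3 + 16x^3y and ∂N/∂x = -9y^2 - 48x^3y^3 + 8y^3 + 16x^3y; equal, so the equation is exact.
Integrate M with respect to x (treating y as constant): ∫M dx = -3xy^3 - 3x^4y^4 + 2xy^4 + 2x^4y^2 + h(y).
Differentiate w.r.t. y and set equal to N: all terms match, so h'(y) = 0 and h is a constant absorbed into C.
General solution: -3xy^3 - 3x^4y^4 + 2xy^4 + 2x^4y^2 = C.
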